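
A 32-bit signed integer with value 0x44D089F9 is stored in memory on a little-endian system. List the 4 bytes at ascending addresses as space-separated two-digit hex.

Split into bytes (most-significant first): 44 D0 89 F9.
Little-endian: lowest address holds the least-significant byte.
So at ascending addresses the bytes are F9 89 D0 44.

F9 89 D0 44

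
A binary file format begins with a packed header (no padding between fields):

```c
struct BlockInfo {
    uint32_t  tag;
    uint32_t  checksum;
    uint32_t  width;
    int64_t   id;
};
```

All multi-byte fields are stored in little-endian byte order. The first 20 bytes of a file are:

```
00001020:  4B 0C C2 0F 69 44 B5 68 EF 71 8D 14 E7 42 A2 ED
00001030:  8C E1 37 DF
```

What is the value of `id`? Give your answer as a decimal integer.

`id` follows `tag` (4 B), `checksum` (4 B), `width` (4 B), so it starts at offset 4 + 4 + 4 = 12 and occupies 8 bytes.
Bytes at offsets 12..19: E7 42 A2 ED 8C E1 37 DF.
In little-endian order the low byte comes first in memory.
Reassemble most-significant byte first: DF 37 E1 8C ED A2 42 E7 → 0xDF37E18CEDA242E7.
Top bit is set, so as a signed 64-bit value this is 0xDF37E18CEDA242E7 − 2^64 = -2362171484134030617.

-2362171484134030617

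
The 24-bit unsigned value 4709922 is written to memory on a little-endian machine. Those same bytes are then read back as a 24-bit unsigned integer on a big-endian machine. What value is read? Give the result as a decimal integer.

4709922 in 24-bit hexadecimal is 0x47DE22.
Stored little-endian, the bytes at ascending addresses are 22 DE 47.
Read back as big-endian, the last byte is least significant, giving 0x22DE47.
0x22DE47 = 2285127.

2285127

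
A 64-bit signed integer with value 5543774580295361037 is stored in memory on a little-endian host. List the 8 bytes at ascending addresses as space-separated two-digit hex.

0D 62 58 CD 9B 71 EF 4C

5543774580295361037 in hexadecimal, padded to 64 bits, is 0x4CEF719BCD58620D.
Split into bytes (most-significant first): 4C EF 71 9B CD 58 62 0D.
Little-endian stores the least-significant byte at the lowest address.
So at ascending addresses the bytes are 0D 62 58 CD 9B 71 EF 4C.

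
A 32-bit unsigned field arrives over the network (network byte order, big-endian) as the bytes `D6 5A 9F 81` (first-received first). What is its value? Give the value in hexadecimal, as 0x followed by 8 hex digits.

0xD65A9F81

In big-endian order the high byte comes first in memory.
The bytes are already most-significant first: 0xD65A9F81.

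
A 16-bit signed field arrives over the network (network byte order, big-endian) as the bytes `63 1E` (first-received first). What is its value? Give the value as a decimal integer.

Big-endian stores the most-significant byte at the lowest address.
The bytes are already most-significant first: 0x631E.
0x631E = 25374.

25374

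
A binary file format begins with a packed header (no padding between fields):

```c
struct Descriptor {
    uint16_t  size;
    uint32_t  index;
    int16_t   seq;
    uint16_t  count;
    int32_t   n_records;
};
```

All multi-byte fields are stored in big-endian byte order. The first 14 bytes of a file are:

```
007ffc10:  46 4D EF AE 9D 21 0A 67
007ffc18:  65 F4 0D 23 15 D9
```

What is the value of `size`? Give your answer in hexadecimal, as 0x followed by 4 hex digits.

0x464D

`size` is the first field, at byte offset 0, occupying 2 bytes.
Bytes at offsets 0..1: 46 4D.
Big-endian stores the most-significant byte at the lowest address.
The bytes are already most-significant first: 0x464D.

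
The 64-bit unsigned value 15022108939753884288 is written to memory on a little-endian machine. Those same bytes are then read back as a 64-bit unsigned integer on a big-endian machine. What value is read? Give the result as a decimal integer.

15022108939753884288 in 64-bit hexadecimal is 0xD079407D7B400A80.
Stored little-endian, the bytes at ascending addresses are 80 0A 40 7B 7D 40 79 D0.
Read back as big-endian, the last byte is least significant, giving 0x800A407B7D4079D0.
0x800A407B7D4079D0 = 9226257685748414928.

9226257685748414928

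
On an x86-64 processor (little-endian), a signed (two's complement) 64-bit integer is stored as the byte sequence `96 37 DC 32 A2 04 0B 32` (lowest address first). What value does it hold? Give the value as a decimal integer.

In little-endian order the low byte comes first in memory.
Reassemble most-significant byte first: 32 0B 04 A2 32 DC 37 96 → 0x320B04A232DC3796.
0x320B04A232DC3796 = 3605981021324720022.

3605981021324720022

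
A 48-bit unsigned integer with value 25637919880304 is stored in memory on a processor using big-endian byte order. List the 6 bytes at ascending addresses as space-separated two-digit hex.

17 51 4B 1B 74 70

25637919880304 in hexadecimal, padded to 48 bits, is 0x17514B1B7470.
Split into bytes (most-significant first): 17 51 4B 1B 74 70.
Big-endian stores the most-significant byte at the lowest address.
So the memory order matches the most-significant-first order: 17 51 4B 1B 74 70.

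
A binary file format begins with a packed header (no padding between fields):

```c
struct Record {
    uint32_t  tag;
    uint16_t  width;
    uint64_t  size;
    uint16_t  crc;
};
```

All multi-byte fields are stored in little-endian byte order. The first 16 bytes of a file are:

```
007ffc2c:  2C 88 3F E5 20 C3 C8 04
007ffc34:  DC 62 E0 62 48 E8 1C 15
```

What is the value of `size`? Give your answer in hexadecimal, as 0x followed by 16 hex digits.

0xE84862E062DC04C8

`size` follows `tag` (4 B), `width` (2 B), so it starts at offset 4 + 2 = 6 and occupies 8 bytes.
Bytes at offsets 6..13: C8 04 DC 62 E0 62 48 E8.
Little-endian: lowest address holds the least-significant byte.
Reassemble most-significant byte first: E8 48 62 E0 62 DC 04 C8 → 0xE84862E062DC04C8.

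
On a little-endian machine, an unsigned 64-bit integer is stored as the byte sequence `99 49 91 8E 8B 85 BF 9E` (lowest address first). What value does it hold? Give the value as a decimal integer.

Little-endian stores the least-significant byte at the lowest address.
Reassemble most-significant byte first: 9E BF 85 8B 8E 91 49 99 → 0x9EBF858B8E914999.
0x9EBF858B8E914999 = 11439008412983183769.

11439008412983183769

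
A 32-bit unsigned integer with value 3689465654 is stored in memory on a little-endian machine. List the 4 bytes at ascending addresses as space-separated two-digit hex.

36 C7 E8 DB

3689465654 in hexadecimal, padded to 32 bits, is 0xDBE8C736.
Split into bytes (most-significant first): DB E8 C7 36.
Little-endian stores the least-significant byte at the lowest address.
So at ascending addresses the bytes are 36 C7 E8 DB.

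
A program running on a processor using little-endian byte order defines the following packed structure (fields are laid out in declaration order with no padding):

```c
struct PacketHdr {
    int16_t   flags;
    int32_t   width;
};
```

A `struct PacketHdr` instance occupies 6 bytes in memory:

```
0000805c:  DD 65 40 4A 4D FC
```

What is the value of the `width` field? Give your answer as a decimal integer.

-62043584

`width` follows `flags` (2 bytes), so it starts at byte offset 2 and occupies 4 bytes.
Bytes at offsets 2..5: 40 4A 4D FC.
Little-endian stores the least-significant byte at the lowest address.
Reassemble most-significant byte first: FC 4D 4A 40 → 0xFC4D4A40.
Top bit is set, so as a signed 32-bit value this is 0xFC4D4A40 − 2^32 = -62043584.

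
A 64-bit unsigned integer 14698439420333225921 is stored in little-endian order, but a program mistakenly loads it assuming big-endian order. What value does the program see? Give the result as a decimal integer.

13940769440126270411

14698439420333225921 in 64-bit hexadecimal is 0xCBFB58C6F18F77C1.
Stored little-endian, the bytes at ascending addresses are C1 77 8F F1 C6 58 FB CB.
Read back as big-endian, the last byte is least significant, giving 0xC1778FF1C658FBCB.
0xC1778FF1C658FBCB = 13940769440126270411.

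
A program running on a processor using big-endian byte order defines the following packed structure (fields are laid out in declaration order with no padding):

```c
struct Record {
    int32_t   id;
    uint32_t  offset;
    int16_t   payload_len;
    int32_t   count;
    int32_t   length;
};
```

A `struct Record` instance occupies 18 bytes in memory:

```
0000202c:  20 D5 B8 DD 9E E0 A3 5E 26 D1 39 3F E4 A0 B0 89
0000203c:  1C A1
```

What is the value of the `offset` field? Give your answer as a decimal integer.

`offset` follows `id` (4 bytes), so it starts at byte offset 4 and occupies 4 bytes.
Bytes at offsets 4..7: 9E E0 A3 5E.
Big-endian stores the most-significant byte at the lowest address.
The bytes are already most-significant first: 0x9EE0A35E.
0x9EE0A35E = 2665522014.

2665522014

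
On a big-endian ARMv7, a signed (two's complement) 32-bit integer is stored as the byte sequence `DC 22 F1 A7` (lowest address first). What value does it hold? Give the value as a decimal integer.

Big-endian: lowest address holds the most-significant byte.
The bytes are already most-significant first: 0xDC22F1A7.
Top bit is set, so as a signed 32-bit value this is 0xDC22F1A7 − 2^32 = -601689689.

-601689689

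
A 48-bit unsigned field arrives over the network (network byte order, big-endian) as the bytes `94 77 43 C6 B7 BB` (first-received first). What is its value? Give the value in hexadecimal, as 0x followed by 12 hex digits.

In big-endian order the high byte comes first in memory.
The bytes are already most-significant first: 0x947743C6B7BB.

0x947743C6B7BB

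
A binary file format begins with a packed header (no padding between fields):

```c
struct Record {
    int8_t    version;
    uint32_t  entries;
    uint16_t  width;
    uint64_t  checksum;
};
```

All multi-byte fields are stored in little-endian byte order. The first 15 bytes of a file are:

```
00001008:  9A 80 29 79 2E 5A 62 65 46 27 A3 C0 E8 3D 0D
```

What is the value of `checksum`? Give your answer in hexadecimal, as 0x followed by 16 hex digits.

`checksum` follows `version` (1 B), `entries` (4 B), `width` (2 B), so it starts at offset 1 + 4 + 2 = 7 and occupies 8 bytes.
Bytes at offsets 7..14: 65 46 27 A3 C0 E8 3D 0D.
Little-endian stores the least-significant byte at the lowest address.
Reassemble most-significant byte first: 0D 3D E8 C0 A3 27 46 65 → 0x0D3DE8C0A3274665.

0x0D3DE8C0A3274665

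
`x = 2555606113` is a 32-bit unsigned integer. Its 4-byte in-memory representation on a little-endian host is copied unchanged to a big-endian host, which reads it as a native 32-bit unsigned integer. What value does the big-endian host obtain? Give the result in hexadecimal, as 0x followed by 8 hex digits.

0x61745398

2555606113 in 32-bit hexadecimal is 0x98537461.
Stored little-endian, the bytes at ascending addresses are 61 74 53 98.
Read back as big-endian, the last byte is least significant, giving 0x61745398.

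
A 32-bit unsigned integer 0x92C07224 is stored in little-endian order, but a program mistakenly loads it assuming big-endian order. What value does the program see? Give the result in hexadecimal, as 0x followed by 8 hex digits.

Stored little-endian, the bytes at ascending addresses are 24 72 C0 92.
Read back as big-endian, the last byte is least significant, giving 0x2472C092.

0x2472C092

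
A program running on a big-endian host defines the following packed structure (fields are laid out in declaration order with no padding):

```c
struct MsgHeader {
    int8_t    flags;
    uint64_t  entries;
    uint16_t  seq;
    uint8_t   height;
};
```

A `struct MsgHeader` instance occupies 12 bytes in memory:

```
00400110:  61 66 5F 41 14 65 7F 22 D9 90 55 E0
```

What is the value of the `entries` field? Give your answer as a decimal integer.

7376686270514143961

`entries` follows `flags` (1 byte), so it starts at byte offset 1 and occupies 8 bytes.
Bytes at offsets 1..8: 66 5F 41 14 65 7F 22 D9.
In big-endian order the high byte comes first in memory.
The bytes are already most-significant first: 0x665F4114657F22D9.
0x665F4114657F22D9 = 7376686270514143961.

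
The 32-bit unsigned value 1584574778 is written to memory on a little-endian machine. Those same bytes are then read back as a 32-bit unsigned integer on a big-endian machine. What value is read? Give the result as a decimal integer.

984707678

1584574778 in 32-bit hexadecimal is 0x5E72B13A.
Stored little-endian, the bytes at ascending addresses are 3A B1 72 5E.
Read back as big-endian, the last byte is least significant, giving 0x3AB1725E.
0x3AB1725E = 984707678.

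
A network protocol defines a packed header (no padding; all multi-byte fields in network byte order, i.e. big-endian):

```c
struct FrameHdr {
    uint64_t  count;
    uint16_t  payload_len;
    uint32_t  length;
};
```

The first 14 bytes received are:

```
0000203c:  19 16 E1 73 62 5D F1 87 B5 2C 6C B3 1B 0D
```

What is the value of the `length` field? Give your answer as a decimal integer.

`length` follows `count` (8 B), `payload_len` (2 B), so it starts at offset 8 + 2 = 10 and occupies 4 bytes.
Bytes at offsets 10..13: 6C B3 1B 0D.
In big-endian order the high byte comes first in memory.
The bytes are already most-significant first: 0x6CB31B0D.
0x6CB31B0D = 1823677197.

1823677197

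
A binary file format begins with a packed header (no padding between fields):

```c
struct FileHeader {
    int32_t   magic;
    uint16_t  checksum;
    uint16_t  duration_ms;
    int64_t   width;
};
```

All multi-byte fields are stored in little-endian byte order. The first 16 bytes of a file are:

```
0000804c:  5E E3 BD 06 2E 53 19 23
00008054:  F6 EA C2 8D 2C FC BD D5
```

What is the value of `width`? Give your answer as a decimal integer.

-3045000504745465098

`width` follows `magic` (4 B), `checksum` (2 B), `duration_ms` (2 B), so it starts at offset 4 + 2 + 2 = 8 and occupies 8 bytes.
Bytes at offsets 8..15: F6 EA C2 8D 2C FC BD D5.
Little-endian stores the least-significant byte at the lowest address.
Reassemble most-significant byte first: D5 BD FC 2C 8D C2 EA F6 → 0xD5BDFC2C8DC2EAF6.
Top bit is set, so as a signed 64-bit value this is 0xD5BDFC2C8DC2EAF6 − 2^64 = -3045000504745465098.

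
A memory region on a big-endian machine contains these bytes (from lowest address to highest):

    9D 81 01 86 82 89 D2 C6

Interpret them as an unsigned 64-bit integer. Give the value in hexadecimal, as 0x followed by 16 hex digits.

0x9D8101868289D2C6

Big-endian stores the most-significant byte at the lowest address.
The bytes are already most-significant first: 0x9D8101868289D2C6.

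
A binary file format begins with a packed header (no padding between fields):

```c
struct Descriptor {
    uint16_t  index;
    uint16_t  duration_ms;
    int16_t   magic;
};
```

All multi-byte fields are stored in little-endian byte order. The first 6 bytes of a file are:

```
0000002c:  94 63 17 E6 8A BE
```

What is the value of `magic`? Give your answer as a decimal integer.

`magic` follows `index` (2 B), `duration_ms` (2 B), so it starts at offset 2 + 2 = 4 and occupies 2 bytes.
Bytes at offsets 4..5: 8A BE.
Little-endian stores the least-significant byte at the lowest address.
Reassemble most-significant byte first: BE 8A → 0xBE8A.
Top bit is set, so as a signed 16-bit value this is 0xBE8A − 2^16 = -16758.

-16758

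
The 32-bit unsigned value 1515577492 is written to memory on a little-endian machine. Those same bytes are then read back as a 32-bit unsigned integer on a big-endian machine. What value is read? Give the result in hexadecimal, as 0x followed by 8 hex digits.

1515577492 in 32-bit hexadecimal is 0x5A55E094.
Stored little-endian, the bytes at ascending addresses are 94 E0 55 5A.
Read back as big-endian, the last byte is least significant, giving 0x94E0555A.

0x94E0555A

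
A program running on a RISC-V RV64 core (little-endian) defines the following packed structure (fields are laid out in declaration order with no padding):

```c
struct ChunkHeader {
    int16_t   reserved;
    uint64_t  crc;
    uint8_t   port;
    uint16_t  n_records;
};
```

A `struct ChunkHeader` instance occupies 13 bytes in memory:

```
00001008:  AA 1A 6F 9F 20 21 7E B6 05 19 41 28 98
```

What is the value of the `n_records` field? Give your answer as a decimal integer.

`n_records` follows `reserved` (2 B), `crc` (8 B), `port` (1 B), so it starts at offset 2 + 8 + 1 = 11 and occupies 2 bytes.
Bytes at offsets 11..12: 28 98.
Little-endian: lowest address holds the least-significant byte.
Reassemble most-significant byte first: 98 28 → 0x9828.
0x9828 = 38952.

38952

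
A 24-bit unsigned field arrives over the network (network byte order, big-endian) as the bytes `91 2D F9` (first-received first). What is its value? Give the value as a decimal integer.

In big-endian order the high byte comes first in memory.
The bytes are already most-significant first: 0x912DF9.
0x912DF9 = 9514489.

9514489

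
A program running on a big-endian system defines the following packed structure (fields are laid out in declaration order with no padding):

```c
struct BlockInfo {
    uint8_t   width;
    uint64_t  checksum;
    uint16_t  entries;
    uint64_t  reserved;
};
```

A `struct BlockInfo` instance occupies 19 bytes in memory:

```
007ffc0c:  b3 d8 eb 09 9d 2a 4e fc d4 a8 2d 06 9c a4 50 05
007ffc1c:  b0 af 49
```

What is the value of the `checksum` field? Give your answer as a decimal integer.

15630597502343773396

`checksum` follows `width` (1 byte), so it starts at byte offset 1 and occupies 8 bytes.
Bytes at offsets 1..8: D8 EB 09 9D 2A 4E FC D4.
In big-endian order the high byte comes first in memory.
The bytes are already most-significant first: 0xD8EB099D2A4EFCD4.
0xD8EB099D2A4EFCD4 = 15630597502343773396.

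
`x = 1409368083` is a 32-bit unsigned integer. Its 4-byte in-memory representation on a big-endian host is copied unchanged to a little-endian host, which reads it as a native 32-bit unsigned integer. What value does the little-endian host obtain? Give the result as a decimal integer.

322961748

1409368083 in 32-bit hexadecimal is 0x54014013.
Stored big-endian, the bytes at ascending addresses are 54 01 40 13.
Read back as little-endian, the first byte is least significant, giving 0x13400154.
0x13400154 = 322961748.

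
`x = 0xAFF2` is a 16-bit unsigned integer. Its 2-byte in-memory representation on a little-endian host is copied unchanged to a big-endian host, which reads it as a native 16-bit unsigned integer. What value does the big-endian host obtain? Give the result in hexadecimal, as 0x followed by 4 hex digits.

Stored little-endian, the bytes at ascending addresses are F2 AF.
Read back as big-endian, the last byte is least significant, giving 0xF2AF.

0xF2AF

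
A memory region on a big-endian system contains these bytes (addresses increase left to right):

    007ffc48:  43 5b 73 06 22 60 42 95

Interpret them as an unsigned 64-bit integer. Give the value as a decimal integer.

4853599493605573269

Big-endian stores the most-significant byte at the lowest address.
The bytes are already most-significant first: 0x435B730622604295.
0x435B730622604295 = 4853599493605573269.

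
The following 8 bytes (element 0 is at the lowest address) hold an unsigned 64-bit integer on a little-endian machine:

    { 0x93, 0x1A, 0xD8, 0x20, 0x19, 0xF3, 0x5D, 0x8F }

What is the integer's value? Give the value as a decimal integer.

10330680409508551315

In little-endian order the low byte comes first in memory.
Reassemble most-significant byte first: 8F 5D F3 19 20 D8 1A 93 → 0x8F5DF31920D81A93.
0x8F5DF31920D81A93 = 10330680409508551315.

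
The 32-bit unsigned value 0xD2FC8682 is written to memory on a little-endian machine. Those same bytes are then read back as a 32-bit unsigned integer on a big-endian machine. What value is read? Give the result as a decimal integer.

Stored little-endian, the bytes at ascending addresses are 82 86 FC D2.
Read back as big-endian, the last byte is least significant, giving 0x8286FCD2.
0x8286FCD2 = 2189884626.

2189884626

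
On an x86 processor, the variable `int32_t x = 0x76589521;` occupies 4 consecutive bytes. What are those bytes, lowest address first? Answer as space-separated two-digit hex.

Split into bytes (most-significant first): 76 58 95 21.
In little-endian order the low byte comes first in memory.
So at ascending addresses the bytes are 21 95 58 76.

21 95 58 76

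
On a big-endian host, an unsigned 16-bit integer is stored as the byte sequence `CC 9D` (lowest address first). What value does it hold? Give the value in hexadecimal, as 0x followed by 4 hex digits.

In big-endian order the high byte comes first in memory.
The bytes are already most-significant first: 0xCC9D.

0xCC9D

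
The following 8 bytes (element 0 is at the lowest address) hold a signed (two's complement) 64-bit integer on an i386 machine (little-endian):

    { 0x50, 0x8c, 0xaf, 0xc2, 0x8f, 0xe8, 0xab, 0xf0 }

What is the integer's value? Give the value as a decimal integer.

Little-endian stores the least-significant byte at the lowest address.
Reassemble most-significant byte first: F0 AB E8 8F C2 AF 8C 50 → 0xF0ABE88FC2AF8C50.
Top bit is set, so as a signed 64-bit value this is 0xF0ABE88FC2AF8C50 − 2^64 = -1104533579445072816.

-1104533579445072816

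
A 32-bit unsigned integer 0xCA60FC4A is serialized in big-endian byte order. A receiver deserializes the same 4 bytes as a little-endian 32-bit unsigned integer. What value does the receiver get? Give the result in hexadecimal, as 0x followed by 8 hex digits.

0x4AFC60CA

Stored big-endian, the bytes at ascending addresses are CA 60 FC 4A.
Read back as little-endian, the first byte is least significant, giving 0x4AFC60CA.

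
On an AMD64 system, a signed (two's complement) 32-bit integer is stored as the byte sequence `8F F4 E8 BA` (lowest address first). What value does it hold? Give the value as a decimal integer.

Little-endian: lowest address holds the least-significant byte.
Reassemble most-significant byte first: BA E8 F4 8F → 0xBAE8F48F.
Top bit is set, so as a signed 32-bit value this is 0xBAE8F48F − 2^32 = -1159138161.

-1159138161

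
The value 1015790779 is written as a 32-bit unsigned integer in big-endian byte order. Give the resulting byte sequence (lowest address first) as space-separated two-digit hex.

3C 8B BC BB

1015790779 in hexadecimal, padded to 32 bits, is 0x3C8BBCBB.
Split into bytes (most-significant first): 3C 8B BC BB.
Big-endian: lowest address holds the most-significant byte.
So the memory order matches the most-significant-first order: 3C 8B BC BB.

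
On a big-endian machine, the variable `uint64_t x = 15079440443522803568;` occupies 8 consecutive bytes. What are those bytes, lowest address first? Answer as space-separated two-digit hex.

15079440443522803568 in hexadecimal, padded to 64 bits, is 0xD144EF3067D5E770.
Split into bytes (most-significant first): D1 44 EF 30 67 D5 E7 70.
Big-endian: lowest address holds the most-significant byte.
So the memory order matches the most-significant-first order: D1 44 EF 30 67 D5 E7 70.

D1 44 EF 30 67 D5 E7 70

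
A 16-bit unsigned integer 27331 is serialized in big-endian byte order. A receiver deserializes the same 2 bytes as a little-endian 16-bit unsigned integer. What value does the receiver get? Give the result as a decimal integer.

50026

27331 in 16-bit hexadecimal is 0x6AC3.
Stored big-endian, the bytes at ascending addresses are 6A C3.
Read back as little-endian, the first byte is least significant, giving 0xC36A.
0xC36A = 50026.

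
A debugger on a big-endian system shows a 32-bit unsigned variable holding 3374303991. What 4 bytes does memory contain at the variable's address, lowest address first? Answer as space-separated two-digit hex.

C9 1F CA F7

3374303991 in hexadecimal, padded to 32 bits, is 0xC91FCAF7.
Split into bytes (most-significant first): C9 1F CA F7.
Big-endian stores the most-significant byte at the lowest address.
So the memory order matches the most-significant-first order: C9 1F CA F7.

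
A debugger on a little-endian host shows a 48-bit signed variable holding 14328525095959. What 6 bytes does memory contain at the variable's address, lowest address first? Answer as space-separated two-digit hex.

14328525095959 in hexadecimal, padded to 48 bits, is 0x0D081EA60417.
Split into bytes (most-significant first): 0D 08 1E A6 04 17.
Little-endian: lowest address holds the least-significant byte.
So at ascending addresses the bytes are 17 04 A6 1E 08 0D.

17 04 A6 1E 08 0D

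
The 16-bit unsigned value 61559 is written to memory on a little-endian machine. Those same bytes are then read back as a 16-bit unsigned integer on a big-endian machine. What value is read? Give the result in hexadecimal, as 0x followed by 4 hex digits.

61559 in 16-bit hexadecimal is 0xF077.
Stored little-endian, the bytes at ascending addresses are 77 F0.
Read back as big-endian, the last byte is least significant, giving 0x77F0.

0x77F0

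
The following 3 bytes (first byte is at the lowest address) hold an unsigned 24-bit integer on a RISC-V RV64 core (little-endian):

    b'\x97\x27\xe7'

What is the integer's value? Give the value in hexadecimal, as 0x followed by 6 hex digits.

Little-endian: lowest address holds the least-significant byte.
Reassemble most-significant byte first: E7 27 97 → 0xE72797.

0xE72797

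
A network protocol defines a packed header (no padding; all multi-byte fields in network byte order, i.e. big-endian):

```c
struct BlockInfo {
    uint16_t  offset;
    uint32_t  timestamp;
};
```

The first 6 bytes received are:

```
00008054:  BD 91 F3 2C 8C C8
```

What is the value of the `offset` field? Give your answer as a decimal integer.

`offset` is the first field, at byte offset 0, occupying 2 bytes.
Bytes at offsets 0..1: BD 91.
Big-endian: lowest address holds the most-significant byte.
The bytes are already most-significant first: 0xBD91.
0xBD91 = 48529.

48529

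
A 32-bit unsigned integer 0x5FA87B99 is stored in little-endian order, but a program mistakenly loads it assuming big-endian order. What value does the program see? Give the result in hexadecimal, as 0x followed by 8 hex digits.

0x997BA85F

Stored little-endian, the bytes at ascending addresses are 99 7B A8 5F.
Read back as big-endian, the last byte is least significant, giving 0x997BA85F.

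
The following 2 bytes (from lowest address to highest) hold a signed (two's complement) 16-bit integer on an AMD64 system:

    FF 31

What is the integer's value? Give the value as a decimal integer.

Little-endian: lowest address holds the least-significant byte.
Reassemble most-significant byte first: 31 FF → 0x31FF.
0x31FF = 12799.

12799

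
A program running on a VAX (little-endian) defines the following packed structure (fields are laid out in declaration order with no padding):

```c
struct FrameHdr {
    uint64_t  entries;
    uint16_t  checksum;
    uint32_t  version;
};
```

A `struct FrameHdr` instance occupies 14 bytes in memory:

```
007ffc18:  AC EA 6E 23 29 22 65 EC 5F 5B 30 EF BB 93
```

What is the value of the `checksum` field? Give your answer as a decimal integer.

23391

`checksum` follows `entries` (8 bytes), so it starts at byte offset 8 and occupies 2 bytes.
Bytes at offsets 8..9: 5F 5B.
In little-endian order the low byte comes first in memory.
Reassemble most-significant byte first: 5B 5F → 0x5B5F.
0x5B5F = 23391.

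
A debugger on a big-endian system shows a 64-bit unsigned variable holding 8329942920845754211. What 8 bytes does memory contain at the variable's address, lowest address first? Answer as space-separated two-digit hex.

73 99 E6 F3 DC 4A 7F 63

8329942920845754211 in hexadecimal, padded to 64 bits, is 0x7399E6F3DC4A7F63.
Split into bytes (most-significant first): 73 99 E6 F3 DC 4A 7F 63.
Big-endian: lowest address holds the most-significant byte.
So the memory order matches the most-significant-first order: 73 99 E6 F3 DC 4A 7F 63.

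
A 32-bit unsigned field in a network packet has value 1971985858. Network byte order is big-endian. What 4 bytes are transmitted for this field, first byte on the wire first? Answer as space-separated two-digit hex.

75 8A 1D C2

1971985858 in hexadecimal, padded to 32 bits, is 0x758A1DC2.
Split into bytes (most-significant first): 75 8A 1D C2.
In big-endian order the high byte comes first in memory.
So the memory order matches the most-significant-first order: 75 8A 1D C2.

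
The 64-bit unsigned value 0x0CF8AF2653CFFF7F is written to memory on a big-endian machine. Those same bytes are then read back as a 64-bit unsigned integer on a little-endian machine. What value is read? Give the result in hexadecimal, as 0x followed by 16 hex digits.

Stored big-endian, the bytes at ascending addresses are 0C F8 AF 26 53 CF FF 7F.
Read back as little-endian, the first byte is least significant, giving 0x7FFFCF5326AFF80C.

0x7FFFCF5326AFF80C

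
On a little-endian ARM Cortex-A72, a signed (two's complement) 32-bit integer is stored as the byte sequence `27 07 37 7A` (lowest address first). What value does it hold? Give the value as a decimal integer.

Little-endian stores the least-significant byte at the lowest address.
Reassemble most-significant byte first: 7A 37 07 27 → 0x7A370727.
0x7A370727 = 2050426663.

2050426663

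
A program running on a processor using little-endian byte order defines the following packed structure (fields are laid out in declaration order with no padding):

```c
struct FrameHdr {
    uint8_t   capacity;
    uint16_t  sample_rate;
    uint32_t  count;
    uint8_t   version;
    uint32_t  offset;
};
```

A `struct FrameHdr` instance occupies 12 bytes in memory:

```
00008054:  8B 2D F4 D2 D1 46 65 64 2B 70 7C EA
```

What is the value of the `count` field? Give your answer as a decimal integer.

`count` follows `capacity` (1 B), `sample_rate` (2 B), so it starts at offset 1 + 2 = 3 and occupies 4 bytes.
Bytes at offsets 3..6: D2 D1 46 65.
In little-endian order the low byte comes first in memory.
Reassemble most-significant byte first: 65 46 D1 D2 → 0x6546D1D2.
0x6546D1D2 = 1699140050.

1699140050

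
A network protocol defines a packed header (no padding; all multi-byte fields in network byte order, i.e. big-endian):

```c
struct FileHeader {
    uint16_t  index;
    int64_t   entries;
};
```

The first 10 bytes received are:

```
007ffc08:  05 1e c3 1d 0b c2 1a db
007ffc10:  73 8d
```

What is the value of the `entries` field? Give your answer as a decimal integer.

-4387337533686844531

`entries` follows `index` (2 bytes), so it starts at byte offset 2 and occupies 8 bytes.
Bytes at offsets 2..9: C3 1D 0B C2 1A DB 73 8D.
In big-endian order the high byte comes first in memory.
The bytes are already most-significant first: 0xC31D0BC21ADB738D.
Top bit is set, so as a signed 64-bit value this is 0xC31D0BC21ADB738D − 2^64 = -4387337533686844531.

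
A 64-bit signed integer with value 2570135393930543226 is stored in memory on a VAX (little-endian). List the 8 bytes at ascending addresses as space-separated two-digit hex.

2570135393930543226 in hexadecimal, padded to 64 bits, is 0x23AAF4860BE3807A.
Split into bytes (most-significant first): 23 AA F4 86 0B E3 80 7A.
Little-endian stores the least-significant byte at the lowest address.
So at ascending addresses the bytes are 7A 80 E3 0B 86 F4 AA 23.

7A 80 E3 0B 86 F4 AA 23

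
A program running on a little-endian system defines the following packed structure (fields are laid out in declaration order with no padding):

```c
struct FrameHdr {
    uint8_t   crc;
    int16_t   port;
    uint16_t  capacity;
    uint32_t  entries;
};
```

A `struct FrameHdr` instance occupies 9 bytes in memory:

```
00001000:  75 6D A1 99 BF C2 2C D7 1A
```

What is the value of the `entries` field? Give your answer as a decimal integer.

`entries` follows `crc` (1 B), `port` (2 B), `capacity` (2 B), so it starts at offset 1 + 2 + 2 = 5 and occupies 4 bytes.
Bytes at offsets 5..8: C2 2C D7 1A.
In little-endian order the low byte comes first in memory.
Reassemble most-significant byte first: 1A D7 2C C2 → 0x1AD72CC2.
0x1AD72CC2 = 450309314.

450309314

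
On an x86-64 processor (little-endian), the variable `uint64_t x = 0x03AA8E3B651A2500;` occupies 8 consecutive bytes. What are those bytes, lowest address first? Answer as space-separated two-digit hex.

Split into bytes (most-significant first): 03 AA 8E 3B 65 1A 25 00.
Little-endian: lowest address holds the least-significant byte.
So at ascending addresses the bytes are 00 25 1A 65 3B 8E AA 03.

00 25 1A 65 3B 8E AA 03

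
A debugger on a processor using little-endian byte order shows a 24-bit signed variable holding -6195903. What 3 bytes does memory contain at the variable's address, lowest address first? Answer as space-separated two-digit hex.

Two's complement of -6195903 in 24 bits: 6195903 = 0x5E8ABF; invert → 0xA17540; add 1 → 0xA17541.
Split into bytes (most-significant first): A1 75 41.
Little-endian stores the least-significant byte at the lowest address.
So at ascending addresses the bytes are 41 75 A1.

41 75 A1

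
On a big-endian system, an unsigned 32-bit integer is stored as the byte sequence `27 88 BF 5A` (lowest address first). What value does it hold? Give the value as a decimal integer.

Big-endian: lowest address holds the most-significant byte.
The bytes are already most-significant first: 0x2788BF5A.
0x2788BF5A = 663273306.

663273306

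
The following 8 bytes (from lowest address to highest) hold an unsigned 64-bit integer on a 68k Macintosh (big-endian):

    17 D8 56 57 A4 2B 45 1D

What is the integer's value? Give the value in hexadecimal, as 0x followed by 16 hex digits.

Big-endian: lowest address holds the most-significant byte.
The bytes are already most-significant first: 0x17D85657A42B451D.

0x17D85657A42B451D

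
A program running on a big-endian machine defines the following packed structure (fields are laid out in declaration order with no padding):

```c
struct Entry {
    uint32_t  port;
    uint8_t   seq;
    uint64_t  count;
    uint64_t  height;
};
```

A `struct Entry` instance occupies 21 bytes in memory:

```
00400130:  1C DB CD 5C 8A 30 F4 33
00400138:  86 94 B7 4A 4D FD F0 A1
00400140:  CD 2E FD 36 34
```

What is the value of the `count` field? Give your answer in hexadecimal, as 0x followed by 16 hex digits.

0x30F4338694B74A4D

`count` follows `port` (4 B), `seq` (1 B), so it starts at offset 4 + 1 = 5 and occupies 8 bytes.
Bytes at offsets 5..12: 30 F4 33 86 94 B7 4A 4D.
In big-endian order the high byte comes first in memory.
The bytes are already most-significant first: 0x30F4338694B74A4D.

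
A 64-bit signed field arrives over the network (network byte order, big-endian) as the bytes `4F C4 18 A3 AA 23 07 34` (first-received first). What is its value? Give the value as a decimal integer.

5747746115644753716

Big-endian: lowest address holds the most-significant byte.
The bytes are already most-significant first: 0x4FC418A3AA230734.
0x4FC418A3AA230734 = 5747746115644753716.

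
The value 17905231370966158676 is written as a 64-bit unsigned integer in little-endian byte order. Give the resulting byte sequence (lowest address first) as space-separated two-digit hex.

17905231370966158676 in hexadecimal, padded to 64 bits, is 0xF87C2910DF9E4D54.
Split into bytes (most-significant first): F8 7C 29 10 DF 9E 4D 54.
Little-endian stores the least-significant byte at the lowest address.
So at ascending addresses the bytes are 54 4D 9E DF 10 29 7C F8.

54 4D 9E DF 10 29 7C F8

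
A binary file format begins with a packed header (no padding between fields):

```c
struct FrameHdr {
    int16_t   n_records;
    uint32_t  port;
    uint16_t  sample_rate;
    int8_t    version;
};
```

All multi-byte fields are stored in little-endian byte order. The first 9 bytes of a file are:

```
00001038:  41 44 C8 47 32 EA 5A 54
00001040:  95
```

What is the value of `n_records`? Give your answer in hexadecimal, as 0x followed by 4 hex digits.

`n_records` is the first field, at byte offset 0, occupying 2 bytes.
Bytes at offsets 0..1: 41 44.
Little-endian stores the least-significant byte at the lowest address.
Reassemble most-significant byte first: 44 41 → 0x4441.

0x4441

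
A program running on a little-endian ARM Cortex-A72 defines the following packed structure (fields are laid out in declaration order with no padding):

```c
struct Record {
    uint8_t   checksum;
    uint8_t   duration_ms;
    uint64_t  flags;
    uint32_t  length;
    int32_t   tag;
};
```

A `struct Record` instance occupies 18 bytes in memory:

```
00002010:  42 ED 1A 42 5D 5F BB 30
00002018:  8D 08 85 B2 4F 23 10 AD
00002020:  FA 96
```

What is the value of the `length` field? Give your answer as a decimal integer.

592425605

`length` follows `checksum` (1 B), `duration_ms` (1 B), `flags` (8 B), so it starts at offset 1 + 1 + 8 = 10 and occupies 4 bytes.
Bytes at offsets 10..13: 85 B2 4F 23.
Little-endian: lowest address holds the least-significant byte.
Reassemble most-significant byte first: 23 4F B2 85 → 0x234FB285.
0x234FB285 = 592425605.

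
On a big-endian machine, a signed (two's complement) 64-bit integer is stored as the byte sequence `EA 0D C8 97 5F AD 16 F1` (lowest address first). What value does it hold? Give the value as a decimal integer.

In big-endian order the high byte comes first in memory.
The bytes are already most-significant first: 0xEA0DC8975FAD16F1.
Top bit is set, so as a signed 64-bit value this is 0xEA0DC8975FAD16F1 − 2^64 = -1581387341666380047.

-1581387341666380047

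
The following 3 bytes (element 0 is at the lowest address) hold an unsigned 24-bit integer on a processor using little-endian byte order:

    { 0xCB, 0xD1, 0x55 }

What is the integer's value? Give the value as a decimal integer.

Little-endian: lowest address holds the least-significant byte.
Reassemble most-significant byte first: 55 D1 CB → 0x55D1CB.
0x55D1CB = 5624267.

5624267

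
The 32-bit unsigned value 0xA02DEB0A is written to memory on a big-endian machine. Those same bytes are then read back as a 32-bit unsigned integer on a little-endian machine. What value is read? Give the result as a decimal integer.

183184800

Stored big-endian, the bytes at ascending addresses are A0 2D EB 0A.
Read back as little-endian, the first byte is least significant, giving 0x0AEB2DA0.
0x0AEB2DA0 = 183184800.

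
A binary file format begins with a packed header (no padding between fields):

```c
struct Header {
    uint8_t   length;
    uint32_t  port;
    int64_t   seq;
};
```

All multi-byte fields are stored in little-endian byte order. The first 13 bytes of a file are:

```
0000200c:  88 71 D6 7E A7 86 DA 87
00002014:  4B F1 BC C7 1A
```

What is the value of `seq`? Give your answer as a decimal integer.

`seq` follows `length` (1 B), `port` (4 B), so it starts at offset 1 + 4 = 5 and occupies 8 bytes.
Bytes at offsets 5..12: 86 DA 87 4B F1 BC C7 1A.
Little-endian: lowest address holds the least-significant byte.
Reassemble most-significant byte first: 1A C7 BC F1 4B 87 DA 86 → 0x1AC7BCF14B87DA86.
0x1AC7BCF14B87DA86 = 1929718709891881606.

1929718709891881606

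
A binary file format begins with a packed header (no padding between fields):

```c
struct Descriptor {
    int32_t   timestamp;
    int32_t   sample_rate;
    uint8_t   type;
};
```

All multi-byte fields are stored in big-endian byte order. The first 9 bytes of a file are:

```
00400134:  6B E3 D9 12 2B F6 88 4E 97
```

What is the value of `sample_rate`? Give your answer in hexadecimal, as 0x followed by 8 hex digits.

`sample_rate` follows `timestamp` (4 bytes), so it starts at byte offset 4 and occupies 4 bytes.
Bytes at offsets 4..7: 2B F6 88 4E.
In big-endian order the high byte comes first in memory.
The bytes are already most-significant first: 0x2BF6884E.

0x2BF6884E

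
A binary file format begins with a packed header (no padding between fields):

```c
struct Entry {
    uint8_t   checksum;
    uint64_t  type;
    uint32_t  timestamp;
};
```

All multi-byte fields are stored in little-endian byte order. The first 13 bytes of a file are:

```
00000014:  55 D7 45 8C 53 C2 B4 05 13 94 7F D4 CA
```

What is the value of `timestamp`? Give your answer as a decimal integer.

`timestamp` follows `checksum` (1 B), `type` (8 B), so it starts at offset 1 + 8 = 9 and occupies 4 bytes.
Bytes at offsets 9..12: 94 7F D4 CA.
Little-endian: lowest address holds the least-significant byte.
Reassemble most-significant byte first: CA D4 7F 94 → 0xCAD47F94.
0xCAD47F94 = 3402923924.

3402923924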